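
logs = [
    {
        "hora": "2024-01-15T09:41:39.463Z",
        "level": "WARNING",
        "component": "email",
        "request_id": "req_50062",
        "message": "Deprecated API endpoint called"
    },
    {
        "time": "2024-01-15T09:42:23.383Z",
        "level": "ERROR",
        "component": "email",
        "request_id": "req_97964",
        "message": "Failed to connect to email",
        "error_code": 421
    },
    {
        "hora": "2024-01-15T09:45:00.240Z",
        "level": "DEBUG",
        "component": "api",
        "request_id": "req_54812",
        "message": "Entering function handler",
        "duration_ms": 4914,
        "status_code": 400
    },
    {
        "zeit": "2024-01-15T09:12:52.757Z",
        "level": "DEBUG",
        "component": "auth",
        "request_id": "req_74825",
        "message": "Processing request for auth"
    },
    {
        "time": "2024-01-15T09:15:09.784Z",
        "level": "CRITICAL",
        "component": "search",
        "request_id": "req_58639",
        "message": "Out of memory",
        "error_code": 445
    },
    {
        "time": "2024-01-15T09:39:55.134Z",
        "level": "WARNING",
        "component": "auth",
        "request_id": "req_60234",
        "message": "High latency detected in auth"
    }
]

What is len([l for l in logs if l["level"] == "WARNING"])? 2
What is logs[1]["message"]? "Failed to connect to email"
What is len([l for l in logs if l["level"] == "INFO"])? 0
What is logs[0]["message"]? "Deprecated API endpoint called"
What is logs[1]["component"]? "email"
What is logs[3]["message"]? "Processing request for auth"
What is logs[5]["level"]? "WARNING"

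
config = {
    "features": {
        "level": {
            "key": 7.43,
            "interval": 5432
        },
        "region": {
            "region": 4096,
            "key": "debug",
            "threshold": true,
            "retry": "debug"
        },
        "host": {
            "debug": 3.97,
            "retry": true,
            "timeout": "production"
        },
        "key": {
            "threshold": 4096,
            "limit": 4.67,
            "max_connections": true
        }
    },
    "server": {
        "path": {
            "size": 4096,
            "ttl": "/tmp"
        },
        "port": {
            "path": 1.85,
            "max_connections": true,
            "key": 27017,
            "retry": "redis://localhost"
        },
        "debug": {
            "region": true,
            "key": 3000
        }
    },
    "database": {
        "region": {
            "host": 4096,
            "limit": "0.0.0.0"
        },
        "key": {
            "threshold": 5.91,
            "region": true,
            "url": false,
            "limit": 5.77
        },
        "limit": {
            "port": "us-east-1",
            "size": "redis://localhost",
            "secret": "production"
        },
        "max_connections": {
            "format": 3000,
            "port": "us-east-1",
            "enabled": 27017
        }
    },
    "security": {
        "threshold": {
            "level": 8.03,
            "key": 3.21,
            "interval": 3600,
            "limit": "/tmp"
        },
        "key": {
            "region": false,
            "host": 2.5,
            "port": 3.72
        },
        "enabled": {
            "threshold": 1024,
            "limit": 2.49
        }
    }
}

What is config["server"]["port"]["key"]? 27017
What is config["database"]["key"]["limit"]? 5.77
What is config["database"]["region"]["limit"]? "0.0.0.0"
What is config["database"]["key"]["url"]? False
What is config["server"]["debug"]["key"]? 3000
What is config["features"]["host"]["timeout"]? "production"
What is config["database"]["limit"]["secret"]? "production"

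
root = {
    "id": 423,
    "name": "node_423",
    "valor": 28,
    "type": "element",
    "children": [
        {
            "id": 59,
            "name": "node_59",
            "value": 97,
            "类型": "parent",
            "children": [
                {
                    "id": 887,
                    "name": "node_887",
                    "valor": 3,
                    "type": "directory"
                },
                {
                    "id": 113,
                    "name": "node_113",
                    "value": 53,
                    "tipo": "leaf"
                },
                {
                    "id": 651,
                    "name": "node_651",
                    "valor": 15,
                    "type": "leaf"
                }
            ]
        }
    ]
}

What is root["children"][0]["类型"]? "parent"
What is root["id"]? 423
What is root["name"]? "node_423"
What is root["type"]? "element"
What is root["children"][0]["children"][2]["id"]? 651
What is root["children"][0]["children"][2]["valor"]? 15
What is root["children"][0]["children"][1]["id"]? 113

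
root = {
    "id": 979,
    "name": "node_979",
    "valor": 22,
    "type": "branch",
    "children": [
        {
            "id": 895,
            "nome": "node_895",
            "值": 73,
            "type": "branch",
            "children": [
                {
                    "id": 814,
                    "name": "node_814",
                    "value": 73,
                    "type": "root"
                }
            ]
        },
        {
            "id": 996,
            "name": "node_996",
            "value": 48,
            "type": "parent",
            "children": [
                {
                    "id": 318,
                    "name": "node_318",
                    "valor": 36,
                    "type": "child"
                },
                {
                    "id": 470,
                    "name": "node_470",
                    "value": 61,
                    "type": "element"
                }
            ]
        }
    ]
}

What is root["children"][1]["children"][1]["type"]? "element"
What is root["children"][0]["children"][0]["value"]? 73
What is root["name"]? "node_979"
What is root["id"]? 979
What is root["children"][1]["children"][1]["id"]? 470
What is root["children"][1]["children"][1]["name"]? "node_470"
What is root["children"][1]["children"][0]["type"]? "child"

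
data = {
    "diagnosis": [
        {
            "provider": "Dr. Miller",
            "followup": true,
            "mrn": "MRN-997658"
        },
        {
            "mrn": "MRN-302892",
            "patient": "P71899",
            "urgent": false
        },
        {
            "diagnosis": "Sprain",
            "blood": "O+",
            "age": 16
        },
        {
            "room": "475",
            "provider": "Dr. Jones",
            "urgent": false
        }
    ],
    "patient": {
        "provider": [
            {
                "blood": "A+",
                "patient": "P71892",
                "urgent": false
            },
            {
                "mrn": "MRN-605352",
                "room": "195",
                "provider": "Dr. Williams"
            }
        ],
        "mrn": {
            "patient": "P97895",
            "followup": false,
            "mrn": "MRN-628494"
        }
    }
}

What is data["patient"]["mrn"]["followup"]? False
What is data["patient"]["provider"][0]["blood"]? "A+"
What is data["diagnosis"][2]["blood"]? "O+"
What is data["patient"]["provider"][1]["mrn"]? "MRN-605352"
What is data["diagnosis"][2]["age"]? 16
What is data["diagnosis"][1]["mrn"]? "MRN-302892"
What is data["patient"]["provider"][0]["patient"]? "P71892"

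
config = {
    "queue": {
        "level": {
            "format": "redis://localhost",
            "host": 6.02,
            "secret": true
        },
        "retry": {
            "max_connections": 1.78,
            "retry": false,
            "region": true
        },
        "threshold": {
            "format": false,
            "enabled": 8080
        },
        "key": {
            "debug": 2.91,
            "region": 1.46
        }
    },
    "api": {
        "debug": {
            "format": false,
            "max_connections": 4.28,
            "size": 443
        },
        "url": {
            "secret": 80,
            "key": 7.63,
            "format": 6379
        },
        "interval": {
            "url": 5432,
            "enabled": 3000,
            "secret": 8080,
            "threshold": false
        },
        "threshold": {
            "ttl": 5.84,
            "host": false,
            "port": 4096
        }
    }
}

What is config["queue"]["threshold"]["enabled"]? 8080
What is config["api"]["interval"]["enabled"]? 3000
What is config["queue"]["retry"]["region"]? True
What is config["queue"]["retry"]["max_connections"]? 1.78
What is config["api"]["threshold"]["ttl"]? 5.84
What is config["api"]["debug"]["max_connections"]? 4.28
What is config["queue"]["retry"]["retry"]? False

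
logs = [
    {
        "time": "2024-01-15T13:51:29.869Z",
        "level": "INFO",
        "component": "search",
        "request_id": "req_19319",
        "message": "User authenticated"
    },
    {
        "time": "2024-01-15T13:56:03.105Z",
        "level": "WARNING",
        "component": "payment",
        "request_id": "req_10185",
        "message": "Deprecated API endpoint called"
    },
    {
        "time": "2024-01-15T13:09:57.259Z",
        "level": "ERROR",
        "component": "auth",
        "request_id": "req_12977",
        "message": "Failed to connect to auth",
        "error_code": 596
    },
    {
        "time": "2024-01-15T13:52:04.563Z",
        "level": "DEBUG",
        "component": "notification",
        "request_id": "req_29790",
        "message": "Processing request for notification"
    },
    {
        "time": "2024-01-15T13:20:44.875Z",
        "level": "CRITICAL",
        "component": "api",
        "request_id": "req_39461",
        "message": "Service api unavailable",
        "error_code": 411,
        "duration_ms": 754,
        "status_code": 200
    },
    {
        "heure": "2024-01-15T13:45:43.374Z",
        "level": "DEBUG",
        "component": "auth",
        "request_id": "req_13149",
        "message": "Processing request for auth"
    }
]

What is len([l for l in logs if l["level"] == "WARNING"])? 1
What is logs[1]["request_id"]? "req_10185"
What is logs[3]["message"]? "Processing request for notification"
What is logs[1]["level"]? "WARNING"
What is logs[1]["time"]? "2024-01-15T13:56:03.105Z"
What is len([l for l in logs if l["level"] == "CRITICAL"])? 1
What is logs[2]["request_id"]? "req_12977"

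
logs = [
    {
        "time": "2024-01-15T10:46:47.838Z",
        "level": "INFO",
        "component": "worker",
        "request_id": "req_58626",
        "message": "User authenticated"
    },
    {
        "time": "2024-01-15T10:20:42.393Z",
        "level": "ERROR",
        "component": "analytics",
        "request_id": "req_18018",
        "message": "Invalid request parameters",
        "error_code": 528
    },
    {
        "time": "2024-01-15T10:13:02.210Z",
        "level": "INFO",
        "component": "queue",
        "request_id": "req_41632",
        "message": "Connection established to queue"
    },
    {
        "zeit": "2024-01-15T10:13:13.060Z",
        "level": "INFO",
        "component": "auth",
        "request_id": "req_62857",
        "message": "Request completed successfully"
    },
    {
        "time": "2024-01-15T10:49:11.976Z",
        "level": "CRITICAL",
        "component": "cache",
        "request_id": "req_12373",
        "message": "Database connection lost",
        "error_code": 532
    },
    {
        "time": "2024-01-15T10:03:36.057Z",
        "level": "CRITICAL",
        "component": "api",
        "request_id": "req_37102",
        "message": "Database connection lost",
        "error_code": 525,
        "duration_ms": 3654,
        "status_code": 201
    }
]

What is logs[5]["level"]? "CRITICAL"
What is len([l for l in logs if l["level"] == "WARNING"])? 0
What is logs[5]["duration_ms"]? 3654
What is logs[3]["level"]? "INFO"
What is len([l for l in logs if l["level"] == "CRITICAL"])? 2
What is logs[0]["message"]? "User authenticated"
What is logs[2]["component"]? "queue"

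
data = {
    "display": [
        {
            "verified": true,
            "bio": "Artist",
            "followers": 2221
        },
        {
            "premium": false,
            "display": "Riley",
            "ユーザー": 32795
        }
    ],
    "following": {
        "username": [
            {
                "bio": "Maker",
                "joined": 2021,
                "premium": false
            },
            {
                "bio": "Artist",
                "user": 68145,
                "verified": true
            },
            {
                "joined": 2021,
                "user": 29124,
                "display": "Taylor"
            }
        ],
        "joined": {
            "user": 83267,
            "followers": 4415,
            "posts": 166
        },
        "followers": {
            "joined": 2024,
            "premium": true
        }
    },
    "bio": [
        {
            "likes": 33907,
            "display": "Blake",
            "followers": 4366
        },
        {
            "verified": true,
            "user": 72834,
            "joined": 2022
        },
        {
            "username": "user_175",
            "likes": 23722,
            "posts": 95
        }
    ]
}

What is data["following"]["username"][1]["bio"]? "Artist"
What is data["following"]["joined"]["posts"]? 166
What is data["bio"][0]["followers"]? 4366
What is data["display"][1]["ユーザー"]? 32795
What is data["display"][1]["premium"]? False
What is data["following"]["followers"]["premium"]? True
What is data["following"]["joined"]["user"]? 83267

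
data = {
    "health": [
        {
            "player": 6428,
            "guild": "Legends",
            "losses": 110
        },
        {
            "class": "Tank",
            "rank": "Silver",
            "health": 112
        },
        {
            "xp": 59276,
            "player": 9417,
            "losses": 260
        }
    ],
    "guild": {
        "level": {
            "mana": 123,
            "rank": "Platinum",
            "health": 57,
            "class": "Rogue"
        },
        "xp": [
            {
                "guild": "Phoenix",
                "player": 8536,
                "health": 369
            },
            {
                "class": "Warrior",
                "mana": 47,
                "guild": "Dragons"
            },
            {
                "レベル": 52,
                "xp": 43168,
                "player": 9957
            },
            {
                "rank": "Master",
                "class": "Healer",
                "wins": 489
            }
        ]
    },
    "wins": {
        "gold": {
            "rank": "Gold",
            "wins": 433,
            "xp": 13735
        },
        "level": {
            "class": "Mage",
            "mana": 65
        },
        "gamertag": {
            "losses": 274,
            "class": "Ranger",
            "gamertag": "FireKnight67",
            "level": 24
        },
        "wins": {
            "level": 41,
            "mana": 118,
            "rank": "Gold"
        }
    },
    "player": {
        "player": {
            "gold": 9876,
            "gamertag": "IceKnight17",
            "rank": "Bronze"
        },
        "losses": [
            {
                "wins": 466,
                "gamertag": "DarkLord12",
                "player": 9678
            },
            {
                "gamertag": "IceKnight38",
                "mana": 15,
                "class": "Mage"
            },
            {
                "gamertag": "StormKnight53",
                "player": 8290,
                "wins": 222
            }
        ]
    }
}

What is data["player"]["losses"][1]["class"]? "Mage"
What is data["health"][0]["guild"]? "Legends"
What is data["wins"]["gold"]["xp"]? 13735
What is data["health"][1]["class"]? "Tank"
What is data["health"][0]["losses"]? 110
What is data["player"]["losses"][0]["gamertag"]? "DarkLord12"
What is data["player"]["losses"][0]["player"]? 9678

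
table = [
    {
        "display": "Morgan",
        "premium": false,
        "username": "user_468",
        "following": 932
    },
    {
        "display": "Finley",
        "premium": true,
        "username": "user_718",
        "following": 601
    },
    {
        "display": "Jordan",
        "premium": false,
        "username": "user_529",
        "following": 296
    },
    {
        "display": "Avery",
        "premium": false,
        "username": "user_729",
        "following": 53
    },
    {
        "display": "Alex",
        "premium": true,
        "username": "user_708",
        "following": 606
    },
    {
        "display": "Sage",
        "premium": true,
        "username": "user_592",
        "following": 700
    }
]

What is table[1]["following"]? 601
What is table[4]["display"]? "Alex"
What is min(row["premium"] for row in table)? False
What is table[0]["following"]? 932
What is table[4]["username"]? "user_708"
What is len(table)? 6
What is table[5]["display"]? "Sage"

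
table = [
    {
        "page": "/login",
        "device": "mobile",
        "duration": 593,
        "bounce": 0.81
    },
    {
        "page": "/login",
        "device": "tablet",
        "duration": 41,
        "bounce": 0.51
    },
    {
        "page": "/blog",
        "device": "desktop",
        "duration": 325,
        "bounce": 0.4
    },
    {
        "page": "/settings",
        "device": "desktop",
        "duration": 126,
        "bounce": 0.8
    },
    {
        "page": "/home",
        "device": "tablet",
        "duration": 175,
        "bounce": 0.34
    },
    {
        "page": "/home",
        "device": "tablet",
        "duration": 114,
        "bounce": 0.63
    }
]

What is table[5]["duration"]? 114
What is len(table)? 6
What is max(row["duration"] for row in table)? 593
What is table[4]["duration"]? 175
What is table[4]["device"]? "tablet"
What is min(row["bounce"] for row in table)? 0.34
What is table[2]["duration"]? 325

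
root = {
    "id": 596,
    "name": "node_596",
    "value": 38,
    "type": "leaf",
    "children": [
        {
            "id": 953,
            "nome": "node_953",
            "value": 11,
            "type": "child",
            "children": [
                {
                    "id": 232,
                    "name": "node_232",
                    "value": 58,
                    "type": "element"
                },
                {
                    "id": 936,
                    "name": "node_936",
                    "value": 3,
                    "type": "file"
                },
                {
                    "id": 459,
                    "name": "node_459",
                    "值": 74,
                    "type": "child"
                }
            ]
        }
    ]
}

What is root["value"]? 38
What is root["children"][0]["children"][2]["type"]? "child"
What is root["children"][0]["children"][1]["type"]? "file"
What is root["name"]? "node_596"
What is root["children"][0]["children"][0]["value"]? 58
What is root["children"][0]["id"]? 953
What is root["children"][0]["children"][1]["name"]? "node_936"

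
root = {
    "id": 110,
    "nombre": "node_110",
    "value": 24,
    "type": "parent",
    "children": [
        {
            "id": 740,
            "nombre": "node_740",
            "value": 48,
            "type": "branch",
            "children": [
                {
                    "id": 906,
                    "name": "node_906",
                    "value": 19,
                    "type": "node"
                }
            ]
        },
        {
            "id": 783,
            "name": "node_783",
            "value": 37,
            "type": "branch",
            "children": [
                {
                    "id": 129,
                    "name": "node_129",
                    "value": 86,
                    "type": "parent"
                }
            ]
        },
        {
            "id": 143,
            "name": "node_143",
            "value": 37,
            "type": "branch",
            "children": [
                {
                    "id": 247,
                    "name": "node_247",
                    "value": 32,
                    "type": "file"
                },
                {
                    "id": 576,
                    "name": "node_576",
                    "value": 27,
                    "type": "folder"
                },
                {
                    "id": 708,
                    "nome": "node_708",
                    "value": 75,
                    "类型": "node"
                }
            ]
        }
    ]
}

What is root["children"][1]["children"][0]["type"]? "parent"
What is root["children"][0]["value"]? 48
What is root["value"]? 24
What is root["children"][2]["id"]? 143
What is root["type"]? "parent"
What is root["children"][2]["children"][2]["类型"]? "node"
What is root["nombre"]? "node_110"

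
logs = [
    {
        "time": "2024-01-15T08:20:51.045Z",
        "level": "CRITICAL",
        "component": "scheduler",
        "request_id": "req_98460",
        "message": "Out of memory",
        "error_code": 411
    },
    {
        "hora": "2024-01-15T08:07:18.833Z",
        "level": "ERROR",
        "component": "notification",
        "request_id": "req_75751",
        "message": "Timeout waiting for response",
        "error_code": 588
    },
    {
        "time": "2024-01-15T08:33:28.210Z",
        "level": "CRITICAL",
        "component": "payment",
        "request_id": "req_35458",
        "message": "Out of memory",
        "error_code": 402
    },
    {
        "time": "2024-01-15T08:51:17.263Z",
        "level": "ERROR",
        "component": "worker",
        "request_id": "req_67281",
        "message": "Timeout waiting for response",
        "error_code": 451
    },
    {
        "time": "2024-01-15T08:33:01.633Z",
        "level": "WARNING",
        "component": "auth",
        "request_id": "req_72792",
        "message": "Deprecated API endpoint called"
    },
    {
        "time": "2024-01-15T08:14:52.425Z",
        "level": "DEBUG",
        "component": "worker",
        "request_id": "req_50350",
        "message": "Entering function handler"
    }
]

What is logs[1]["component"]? "notification"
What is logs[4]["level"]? "WARNING"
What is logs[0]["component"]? "scheduler"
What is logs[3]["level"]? "ERROR"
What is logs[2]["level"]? "CRITICAL"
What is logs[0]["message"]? "Out of memory"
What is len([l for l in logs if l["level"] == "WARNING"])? 1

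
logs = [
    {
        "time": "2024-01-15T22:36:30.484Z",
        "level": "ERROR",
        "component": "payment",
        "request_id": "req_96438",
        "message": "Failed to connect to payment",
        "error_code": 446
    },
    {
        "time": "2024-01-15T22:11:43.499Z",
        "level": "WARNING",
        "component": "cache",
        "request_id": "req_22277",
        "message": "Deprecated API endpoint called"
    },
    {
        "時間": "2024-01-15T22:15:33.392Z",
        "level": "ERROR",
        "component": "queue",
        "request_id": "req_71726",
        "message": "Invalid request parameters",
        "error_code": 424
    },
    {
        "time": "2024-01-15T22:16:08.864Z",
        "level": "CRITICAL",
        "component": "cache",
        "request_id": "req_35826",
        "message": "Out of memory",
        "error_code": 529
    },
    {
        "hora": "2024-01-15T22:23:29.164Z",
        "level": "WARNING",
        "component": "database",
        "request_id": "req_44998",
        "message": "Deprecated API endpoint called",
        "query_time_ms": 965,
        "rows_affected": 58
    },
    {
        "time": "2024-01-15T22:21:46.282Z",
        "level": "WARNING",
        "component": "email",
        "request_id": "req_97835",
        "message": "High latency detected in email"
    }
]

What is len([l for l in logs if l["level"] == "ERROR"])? 2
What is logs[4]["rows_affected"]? 58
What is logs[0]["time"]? "2024-01-15T22:36:30.484Z"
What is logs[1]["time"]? "2024-01-15T22:11:43.499Z"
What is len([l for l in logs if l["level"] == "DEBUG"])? 0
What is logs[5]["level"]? "WARNING"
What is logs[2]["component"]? "queue"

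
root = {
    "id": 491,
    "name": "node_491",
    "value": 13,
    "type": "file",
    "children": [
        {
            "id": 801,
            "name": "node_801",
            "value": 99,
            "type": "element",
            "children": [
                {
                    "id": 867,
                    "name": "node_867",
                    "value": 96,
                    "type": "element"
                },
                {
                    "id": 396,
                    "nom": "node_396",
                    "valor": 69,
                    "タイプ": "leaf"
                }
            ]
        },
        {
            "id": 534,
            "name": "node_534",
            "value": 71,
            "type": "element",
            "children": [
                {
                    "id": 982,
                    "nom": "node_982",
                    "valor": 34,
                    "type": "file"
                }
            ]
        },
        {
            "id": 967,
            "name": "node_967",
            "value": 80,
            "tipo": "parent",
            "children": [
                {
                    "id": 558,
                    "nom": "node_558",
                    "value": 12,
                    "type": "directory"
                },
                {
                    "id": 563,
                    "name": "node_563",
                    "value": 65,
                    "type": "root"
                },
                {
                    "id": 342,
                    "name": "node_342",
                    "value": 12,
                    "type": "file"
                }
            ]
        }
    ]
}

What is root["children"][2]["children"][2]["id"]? 342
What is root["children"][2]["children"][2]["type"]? "file"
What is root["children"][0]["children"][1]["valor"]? 69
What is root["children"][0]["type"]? "element"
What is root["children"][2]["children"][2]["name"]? "node_342"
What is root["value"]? 13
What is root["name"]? "node_491"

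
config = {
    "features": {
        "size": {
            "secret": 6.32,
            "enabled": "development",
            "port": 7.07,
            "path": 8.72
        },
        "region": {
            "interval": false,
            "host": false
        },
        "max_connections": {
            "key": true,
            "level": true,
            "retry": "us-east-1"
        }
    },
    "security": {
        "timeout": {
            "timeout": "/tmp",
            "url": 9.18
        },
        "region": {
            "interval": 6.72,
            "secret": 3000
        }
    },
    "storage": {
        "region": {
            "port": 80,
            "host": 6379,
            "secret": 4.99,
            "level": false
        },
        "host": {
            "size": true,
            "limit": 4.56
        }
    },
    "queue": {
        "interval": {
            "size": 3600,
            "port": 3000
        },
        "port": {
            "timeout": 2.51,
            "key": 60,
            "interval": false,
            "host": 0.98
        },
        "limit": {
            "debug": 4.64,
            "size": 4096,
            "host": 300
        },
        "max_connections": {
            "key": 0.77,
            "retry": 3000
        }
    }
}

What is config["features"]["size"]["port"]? 7.07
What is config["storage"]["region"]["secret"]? 4.99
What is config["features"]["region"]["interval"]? False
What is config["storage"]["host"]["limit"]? 4.56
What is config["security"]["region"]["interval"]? 6.72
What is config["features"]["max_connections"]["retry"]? "us-east-1"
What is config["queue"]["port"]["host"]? 0.98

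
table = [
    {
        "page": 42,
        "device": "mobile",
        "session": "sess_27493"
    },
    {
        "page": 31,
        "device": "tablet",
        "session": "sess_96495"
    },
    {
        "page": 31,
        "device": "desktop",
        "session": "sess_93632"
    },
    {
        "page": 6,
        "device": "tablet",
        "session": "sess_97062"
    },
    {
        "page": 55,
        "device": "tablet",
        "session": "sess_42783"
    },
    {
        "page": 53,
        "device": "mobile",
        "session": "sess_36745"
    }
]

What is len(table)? 6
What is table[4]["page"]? 55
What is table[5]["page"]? 53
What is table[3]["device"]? "tablet"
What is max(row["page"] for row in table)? 55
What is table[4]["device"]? "tablet"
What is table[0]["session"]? "sess_27493"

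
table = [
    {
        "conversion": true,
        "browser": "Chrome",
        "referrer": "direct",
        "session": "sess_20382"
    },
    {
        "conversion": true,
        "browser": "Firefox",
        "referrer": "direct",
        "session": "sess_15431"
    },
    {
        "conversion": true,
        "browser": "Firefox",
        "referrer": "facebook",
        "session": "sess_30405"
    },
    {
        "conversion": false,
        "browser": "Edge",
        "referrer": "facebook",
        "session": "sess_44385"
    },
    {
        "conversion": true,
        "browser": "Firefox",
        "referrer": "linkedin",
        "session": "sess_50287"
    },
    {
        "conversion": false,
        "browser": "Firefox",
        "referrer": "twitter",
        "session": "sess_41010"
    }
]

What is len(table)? 6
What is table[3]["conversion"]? False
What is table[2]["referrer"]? "facebook"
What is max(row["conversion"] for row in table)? True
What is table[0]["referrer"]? "direct"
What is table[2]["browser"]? "Firefox"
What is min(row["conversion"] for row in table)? False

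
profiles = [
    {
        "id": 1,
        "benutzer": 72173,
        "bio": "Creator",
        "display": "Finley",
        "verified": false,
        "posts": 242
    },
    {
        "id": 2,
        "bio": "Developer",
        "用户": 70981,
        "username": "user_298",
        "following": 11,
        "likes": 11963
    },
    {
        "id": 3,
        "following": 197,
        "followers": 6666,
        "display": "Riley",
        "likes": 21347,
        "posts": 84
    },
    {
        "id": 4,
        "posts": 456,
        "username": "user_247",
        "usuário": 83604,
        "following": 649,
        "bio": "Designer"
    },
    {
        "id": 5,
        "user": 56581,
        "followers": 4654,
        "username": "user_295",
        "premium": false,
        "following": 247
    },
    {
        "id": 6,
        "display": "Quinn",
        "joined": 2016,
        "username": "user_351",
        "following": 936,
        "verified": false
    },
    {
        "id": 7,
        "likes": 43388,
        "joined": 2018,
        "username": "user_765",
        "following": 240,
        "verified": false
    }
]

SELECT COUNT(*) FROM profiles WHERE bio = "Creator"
1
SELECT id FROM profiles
[1, 2, 3, 4, 5, 6, 7]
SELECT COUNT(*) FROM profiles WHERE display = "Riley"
1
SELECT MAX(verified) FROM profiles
False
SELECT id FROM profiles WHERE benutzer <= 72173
[1]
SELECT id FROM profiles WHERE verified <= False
[1, 6, 7]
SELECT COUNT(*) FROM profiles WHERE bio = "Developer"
1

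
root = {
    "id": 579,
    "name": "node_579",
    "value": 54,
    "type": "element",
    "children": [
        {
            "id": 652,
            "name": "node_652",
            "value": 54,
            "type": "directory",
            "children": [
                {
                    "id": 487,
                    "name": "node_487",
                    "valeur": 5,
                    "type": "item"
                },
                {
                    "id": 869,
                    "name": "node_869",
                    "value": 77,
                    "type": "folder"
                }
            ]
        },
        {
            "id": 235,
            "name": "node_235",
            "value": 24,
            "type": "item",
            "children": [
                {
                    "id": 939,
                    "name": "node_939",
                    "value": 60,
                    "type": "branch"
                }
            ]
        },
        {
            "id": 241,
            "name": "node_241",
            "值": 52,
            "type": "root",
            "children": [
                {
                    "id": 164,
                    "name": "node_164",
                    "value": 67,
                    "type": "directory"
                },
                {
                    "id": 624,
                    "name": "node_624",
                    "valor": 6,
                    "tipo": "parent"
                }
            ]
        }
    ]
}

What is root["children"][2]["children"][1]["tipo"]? "parent"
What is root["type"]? "element"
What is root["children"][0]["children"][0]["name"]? "node_487"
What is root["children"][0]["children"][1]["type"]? "folder"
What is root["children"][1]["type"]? "item"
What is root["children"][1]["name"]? "node_235"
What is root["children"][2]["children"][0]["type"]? "directory"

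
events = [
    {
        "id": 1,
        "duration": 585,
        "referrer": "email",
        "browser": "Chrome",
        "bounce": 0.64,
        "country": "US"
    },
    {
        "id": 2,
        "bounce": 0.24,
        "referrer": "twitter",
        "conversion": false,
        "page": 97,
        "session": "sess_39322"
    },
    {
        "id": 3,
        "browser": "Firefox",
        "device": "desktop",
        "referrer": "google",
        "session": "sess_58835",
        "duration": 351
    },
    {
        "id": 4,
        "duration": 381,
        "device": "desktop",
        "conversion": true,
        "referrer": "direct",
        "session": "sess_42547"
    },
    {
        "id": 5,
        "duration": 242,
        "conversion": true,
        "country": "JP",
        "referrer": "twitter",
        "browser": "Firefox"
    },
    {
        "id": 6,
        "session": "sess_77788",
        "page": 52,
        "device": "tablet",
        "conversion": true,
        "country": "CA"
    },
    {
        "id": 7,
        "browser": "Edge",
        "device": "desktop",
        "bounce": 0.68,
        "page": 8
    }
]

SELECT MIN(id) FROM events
1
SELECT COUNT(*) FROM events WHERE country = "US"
1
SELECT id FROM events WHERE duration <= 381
[3, 4, 5]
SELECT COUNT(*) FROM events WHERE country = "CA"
1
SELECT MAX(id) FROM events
7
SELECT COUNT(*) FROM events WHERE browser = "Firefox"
2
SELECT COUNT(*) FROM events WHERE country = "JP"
1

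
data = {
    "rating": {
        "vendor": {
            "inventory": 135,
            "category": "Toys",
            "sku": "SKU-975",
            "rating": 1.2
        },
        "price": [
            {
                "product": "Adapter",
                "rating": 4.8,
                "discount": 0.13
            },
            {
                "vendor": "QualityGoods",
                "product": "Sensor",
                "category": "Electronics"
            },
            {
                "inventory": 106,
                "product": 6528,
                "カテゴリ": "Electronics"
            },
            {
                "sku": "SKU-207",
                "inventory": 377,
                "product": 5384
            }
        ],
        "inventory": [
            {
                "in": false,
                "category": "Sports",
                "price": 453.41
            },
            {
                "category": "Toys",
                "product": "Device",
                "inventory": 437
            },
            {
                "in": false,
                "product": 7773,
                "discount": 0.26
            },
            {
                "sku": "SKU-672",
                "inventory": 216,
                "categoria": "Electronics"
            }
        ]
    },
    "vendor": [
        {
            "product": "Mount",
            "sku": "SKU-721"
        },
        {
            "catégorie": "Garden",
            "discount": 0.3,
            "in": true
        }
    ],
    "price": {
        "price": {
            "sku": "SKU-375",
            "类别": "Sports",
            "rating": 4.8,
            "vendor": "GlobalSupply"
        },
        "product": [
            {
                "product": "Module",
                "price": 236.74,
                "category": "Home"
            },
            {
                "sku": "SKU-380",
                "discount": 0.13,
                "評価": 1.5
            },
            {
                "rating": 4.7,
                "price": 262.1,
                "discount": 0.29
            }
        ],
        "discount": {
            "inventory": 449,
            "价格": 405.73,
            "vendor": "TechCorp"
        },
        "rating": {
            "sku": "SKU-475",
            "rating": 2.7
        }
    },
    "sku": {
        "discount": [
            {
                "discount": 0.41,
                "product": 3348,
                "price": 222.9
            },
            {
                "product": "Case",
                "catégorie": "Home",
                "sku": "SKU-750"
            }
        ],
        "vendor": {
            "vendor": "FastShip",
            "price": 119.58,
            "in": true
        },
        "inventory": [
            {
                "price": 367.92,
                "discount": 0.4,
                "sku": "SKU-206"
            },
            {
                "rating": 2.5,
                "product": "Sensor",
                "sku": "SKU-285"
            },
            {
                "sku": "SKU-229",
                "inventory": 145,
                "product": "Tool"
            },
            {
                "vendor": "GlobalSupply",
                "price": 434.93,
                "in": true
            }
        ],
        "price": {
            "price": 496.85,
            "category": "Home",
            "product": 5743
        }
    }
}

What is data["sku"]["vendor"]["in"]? True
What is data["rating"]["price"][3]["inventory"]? 377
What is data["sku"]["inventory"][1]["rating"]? 2.5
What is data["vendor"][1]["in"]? True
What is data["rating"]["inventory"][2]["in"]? False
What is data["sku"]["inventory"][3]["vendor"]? "GlobalSupply"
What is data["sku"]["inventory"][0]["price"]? 367.92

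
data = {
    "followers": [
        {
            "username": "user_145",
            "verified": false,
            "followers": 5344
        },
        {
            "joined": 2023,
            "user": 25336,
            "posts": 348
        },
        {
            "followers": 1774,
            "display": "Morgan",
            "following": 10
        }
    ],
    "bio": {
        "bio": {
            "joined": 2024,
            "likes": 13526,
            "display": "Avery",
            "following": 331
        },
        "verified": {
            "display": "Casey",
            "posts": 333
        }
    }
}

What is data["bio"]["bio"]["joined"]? 2024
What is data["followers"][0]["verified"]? False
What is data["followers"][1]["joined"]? 2023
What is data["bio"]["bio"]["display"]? "Avery"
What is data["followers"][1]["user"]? 25336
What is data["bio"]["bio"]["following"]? 331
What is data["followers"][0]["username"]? "user_145"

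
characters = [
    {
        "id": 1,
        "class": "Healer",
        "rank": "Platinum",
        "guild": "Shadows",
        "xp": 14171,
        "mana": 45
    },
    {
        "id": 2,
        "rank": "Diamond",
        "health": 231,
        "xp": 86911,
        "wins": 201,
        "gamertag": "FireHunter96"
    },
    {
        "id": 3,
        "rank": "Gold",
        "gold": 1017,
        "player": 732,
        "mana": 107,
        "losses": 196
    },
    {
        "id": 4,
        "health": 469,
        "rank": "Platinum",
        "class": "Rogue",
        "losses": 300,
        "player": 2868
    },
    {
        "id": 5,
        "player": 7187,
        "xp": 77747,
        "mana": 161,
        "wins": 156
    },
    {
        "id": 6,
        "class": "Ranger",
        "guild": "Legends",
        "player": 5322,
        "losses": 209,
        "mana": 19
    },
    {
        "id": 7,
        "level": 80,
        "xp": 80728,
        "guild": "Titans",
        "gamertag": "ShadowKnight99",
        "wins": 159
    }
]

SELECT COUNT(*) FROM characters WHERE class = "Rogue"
1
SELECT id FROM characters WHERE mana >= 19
[1, 3, 5, 6]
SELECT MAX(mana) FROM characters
161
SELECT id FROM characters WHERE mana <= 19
[6]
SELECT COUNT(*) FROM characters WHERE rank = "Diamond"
1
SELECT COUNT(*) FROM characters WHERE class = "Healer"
1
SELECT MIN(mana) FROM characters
19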